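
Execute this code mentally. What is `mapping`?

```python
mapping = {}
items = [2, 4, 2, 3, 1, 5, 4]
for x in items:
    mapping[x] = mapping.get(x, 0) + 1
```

Let's trace through this code step by step.

Initialize: mapping = {}
Initialize: items = [2, 4, 2, 3, 1, 5, 4]
Entering loop: for x in items:

After execution: mapping = {2: 2, 4: 2, 3: 1, 1: 1, 5: 1}
{2: 2, 4: 2, 3: 1, 1: 1, 5: 1}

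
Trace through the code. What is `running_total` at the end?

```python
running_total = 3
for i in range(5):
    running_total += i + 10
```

Let's trace through this code step by step.

Initialize: running_total = 3
Entering loop: for i in range(5):

After execution: running_total = 63
63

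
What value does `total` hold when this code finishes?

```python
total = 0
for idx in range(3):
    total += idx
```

Let's trace through this code step by step.

Initialize: total = 0
Entering loop: for idx in range(3):

After execution: total = 3
3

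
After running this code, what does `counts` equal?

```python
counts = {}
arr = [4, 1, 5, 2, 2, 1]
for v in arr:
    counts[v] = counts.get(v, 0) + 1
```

Let's trace through this code step by step.

Initialize: counts = {}
Initialize: arr = [4, 1, 5, 2, 2, 1]
Entering loop: for v in arr:

After execution: counts = {4: 1, 1: 2, 5: 1, 2: 2}
{4: 1, 1: 2, 5: 1, 2: 2}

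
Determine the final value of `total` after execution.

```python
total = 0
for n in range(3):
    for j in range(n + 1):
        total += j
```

Let's trace through this code step by step.

Initialize: total = 0
Entering loop: for n in range(3):

After execution: total = 4
4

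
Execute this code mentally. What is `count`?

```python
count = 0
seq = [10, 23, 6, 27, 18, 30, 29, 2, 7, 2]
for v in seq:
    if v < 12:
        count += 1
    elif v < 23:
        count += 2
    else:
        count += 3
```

Let's trace through this code step by step.

Initialize: count = 0
Initialize: seq = [10, 23, 6, 27, 18, 30, 29, 2, 7, 2]
Entering loop: for v in seq:

After execution: count = 19
19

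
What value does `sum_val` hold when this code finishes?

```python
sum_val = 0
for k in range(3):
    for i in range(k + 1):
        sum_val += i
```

Let's trace through this code step by step.

Initialize: sum_val = 0
Entering loop: for k in range(3):

After execution: sum_val = 4
4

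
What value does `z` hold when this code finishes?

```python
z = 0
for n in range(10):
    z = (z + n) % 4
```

Let's trace through this code step by step.

Initialize: z = 0
Entering loop: for n in range(10):

After execution: z = 1
1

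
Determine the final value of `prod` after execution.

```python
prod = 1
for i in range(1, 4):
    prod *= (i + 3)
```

Let's trace through this code step by step.

Initialize: prod = 1
Entering loop: for i in range(1, 4):

After execution: prod = 120
120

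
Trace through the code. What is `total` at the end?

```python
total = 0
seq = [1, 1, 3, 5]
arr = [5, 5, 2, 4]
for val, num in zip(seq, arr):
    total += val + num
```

Let's trace through this code step by step.

Initialize: total = 0
Initialize: seq = [1, 1, 3, 5]
Initialize: arr = [5, 5, 2, 4]
Entering loop: for val, num in zip(seq, arr):

After execution: total = 26
26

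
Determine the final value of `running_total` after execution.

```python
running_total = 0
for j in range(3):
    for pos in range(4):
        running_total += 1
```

Let's trace through this code step by step.

Initialize: running_total = 0
Entering loop: for j in range(3):

After execution: running_total = 12
12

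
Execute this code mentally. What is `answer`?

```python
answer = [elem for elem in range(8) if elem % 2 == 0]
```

Let's trace through this code step by step.

Initialize: answer = [elem for elem in range(8) if elem % 2 == 0]

After execution: answer = [0, 2, 4, 6]
[0, 2, 4, 6]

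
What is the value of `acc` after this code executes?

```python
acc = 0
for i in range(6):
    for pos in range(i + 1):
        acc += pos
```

Let's trace through this code step by step.

Initialize: acc = 0
Entering loop: for i in range(6):

After execution: acc = 35
35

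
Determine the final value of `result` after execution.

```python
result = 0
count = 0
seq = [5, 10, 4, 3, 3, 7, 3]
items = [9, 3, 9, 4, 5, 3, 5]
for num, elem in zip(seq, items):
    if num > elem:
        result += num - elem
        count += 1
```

Let's trace through this code step by step.

Initialize: result = 0
Initialize: count = 0
Initialize: seq = [5, 10, 4, 3, 3, 7, 3]
Initialize: items = [9, 3, 9, 4, 5, 3, 5]
Entering loop: for num, elem in zip(seq, items):

After execution: result = 11
11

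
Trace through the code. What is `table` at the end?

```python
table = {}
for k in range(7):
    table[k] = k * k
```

Let's trace through this code step by step.

Initialize: table = {}
Entering loop: for k in range(7):

After execution: table = {0: 0, 1: 1, 2: 4, 3: 9, 4: 16, 5: 25, 6: 36}
{0: 0, 1: 1, 2: 4, 3: 9, 4: 16, 5: 25, 6: 36}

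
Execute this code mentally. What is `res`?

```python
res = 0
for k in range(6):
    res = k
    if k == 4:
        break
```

Let's trace through this code step by step.

Initialize: res = 0
Entering loop: for k in range(6):

After execution: res = 4
4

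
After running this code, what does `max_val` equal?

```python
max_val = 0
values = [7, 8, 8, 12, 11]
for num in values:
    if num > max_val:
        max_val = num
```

Let's trace through this code step by step.

Initialize: max_val = 0
Initialize: values = [7, 8, 8, 12, 11]
Entering loop: for num in values:

After execution: max_val = 12
12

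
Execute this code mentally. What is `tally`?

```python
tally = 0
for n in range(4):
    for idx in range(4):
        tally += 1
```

Let's trace through this code step by step.

Initialize: tally = 0
Entering loop: for n in range(4):

After execution: tally = 16
16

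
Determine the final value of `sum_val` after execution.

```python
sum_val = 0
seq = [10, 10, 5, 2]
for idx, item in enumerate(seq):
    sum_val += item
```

Let's trace through this code step by step.

Initialize: sum_val = 0
Initialize: seq = [10, 10, 5, 2]
Entering loop: for idx, item in enumerate(seq):

After execution: sum_val = 27
27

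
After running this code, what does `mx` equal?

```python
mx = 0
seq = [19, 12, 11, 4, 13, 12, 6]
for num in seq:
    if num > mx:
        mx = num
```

Let's trace through this code step by step.

Initialize: mx = 0
Initialize: seq = [19, 12, 11, 4, 13, 12, 6]
Entering loop: for num in seq:

After execution: mx = 19
19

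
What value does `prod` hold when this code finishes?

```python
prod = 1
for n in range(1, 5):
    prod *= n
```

Let's trace through this code step by step.

Initialize: prod = 1
Entering loop: for n in range(1, 5):

After execution: prod = 24
24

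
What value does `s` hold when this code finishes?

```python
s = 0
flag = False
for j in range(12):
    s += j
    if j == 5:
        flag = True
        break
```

Let's trace through this code step by step.

Initialize: s = 0
Initialize: flag = False
Entering loop: for j in range(12):

After execution: s = 15
15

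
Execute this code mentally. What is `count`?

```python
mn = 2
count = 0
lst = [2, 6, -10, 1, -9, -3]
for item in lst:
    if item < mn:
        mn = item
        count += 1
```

Let's trace through this code step by step.

Initialize: mn = 2
Initialize: count = 0
Initialize: lst = [2, 6, -10, 1, -9, -3]
Entering loop: for item in lst:

After execution: count = 1
1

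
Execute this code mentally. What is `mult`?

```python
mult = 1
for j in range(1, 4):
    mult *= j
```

Let's trace through this code step by step.

Initialize: mult = 1
Entering loop: for j in range(1, 4):

After execution: mult = 6
6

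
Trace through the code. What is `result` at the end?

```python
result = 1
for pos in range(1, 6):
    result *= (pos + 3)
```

Let's trace through this code step by step.

Initialize: result = 1
Entering loop: for pos in range(1, 6):

After execution: result = 6720
6720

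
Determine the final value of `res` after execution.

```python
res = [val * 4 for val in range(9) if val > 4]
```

Let's trace through this code step by step.

Initialize: res = [val * 4 for val in range(9) if val > 4]

After execution: res = [20, 24, 28, 32]
[20, 24, 28, 32]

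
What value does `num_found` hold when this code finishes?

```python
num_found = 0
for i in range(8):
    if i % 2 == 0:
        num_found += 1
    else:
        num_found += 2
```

Let's trace through this code step by step.

Initialize: num_found = 0
Entering loop: for i in range(8):

After execution: num_found = 12
12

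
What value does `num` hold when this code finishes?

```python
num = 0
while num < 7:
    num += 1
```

Let's trace through this code step by step.

Initialize: num = 0
Entering loop: while num < 7:

After execution: num = 7
7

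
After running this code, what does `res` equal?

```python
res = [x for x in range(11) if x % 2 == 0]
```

Let's trace through this code step by step.

Initialize: res = [x for x in range(11) if x % 2 == 0]

After execution: res = [0, 2, 4, 6, 8, 10]
[0, 2, 4, 6, 8, 10]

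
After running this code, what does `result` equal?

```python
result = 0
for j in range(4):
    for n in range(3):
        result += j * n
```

Let's trace through this code step by step.

Initialize: result = 0
Entering loop: for j in range(4):

After execution: result = 18
18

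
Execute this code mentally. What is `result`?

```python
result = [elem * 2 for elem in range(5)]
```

Let's trace through this code step by step.

Initialize: result = [elem * 2 for elem in range(5)]

After execution: result = [0, 2, 4, 6, 8]
[0, 2, 4, 6, 8]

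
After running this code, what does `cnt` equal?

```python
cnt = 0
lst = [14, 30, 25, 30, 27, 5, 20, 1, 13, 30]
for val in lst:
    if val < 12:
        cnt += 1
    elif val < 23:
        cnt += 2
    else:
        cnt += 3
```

Let's trace through this code step by step.

Initialize: cnt = 0
Initialize: lst = [14, 30, 25, 30, 27, 5, 20, 1, 13, 30]
Entering loop: for val in lst:

After execution: cnt = 23
23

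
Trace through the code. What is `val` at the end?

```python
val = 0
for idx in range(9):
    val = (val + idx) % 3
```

Let's trace through this code step by step.

Initialize: val = 0
Entering loop: for idx in range(9):

After execution: val = 0
0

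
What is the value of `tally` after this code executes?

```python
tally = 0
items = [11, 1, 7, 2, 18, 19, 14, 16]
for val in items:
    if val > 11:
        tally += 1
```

Let's trace through this code step by step.

Initialize: tally = 0
Initialize: items = [11, 1, 7, 2, 18, 19, 14, 16]
Entering loop: for val in items:

After execution: tally = 4
4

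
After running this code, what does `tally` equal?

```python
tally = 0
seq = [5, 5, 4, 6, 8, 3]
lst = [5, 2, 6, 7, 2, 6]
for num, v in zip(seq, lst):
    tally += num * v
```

Let's trace through this code step by step.

Initialize: tally = 0
Initialize: seq = [5, 5, 4, 6, 8, 3]
Initialize: lst = [5, 2, 6, 7, 2, 6]
Entering loop: for num, v in zip(seq, lst):

After execution: tally = 135
135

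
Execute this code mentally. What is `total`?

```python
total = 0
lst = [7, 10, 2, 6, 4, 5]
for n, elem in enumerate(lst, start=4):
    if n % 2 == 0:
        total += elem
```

Let's trace through this code step by step.

Initialize: total = 0
Initialize: lst = [7, 10, 2, 6, 4, 5]
Entering loop: for n, elem in enumerate(lst, start=4):

After execution: total = 13
13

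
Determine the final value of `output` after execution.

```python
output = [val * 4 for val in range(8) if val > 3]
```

Let's trace through this code step by step.

Initialize: output = [val * 4 for val in range(8) if val > 3]

After execution: output = [16, 20, 24, 28]
[16, 20, 24, 28]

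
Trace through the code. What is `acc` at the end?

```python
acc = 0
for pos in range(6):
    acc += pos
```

Let's trace through this code step by step.

Initialize: acc = 0
Entering loop: for pos in range(6):

After execution: acc = 15
15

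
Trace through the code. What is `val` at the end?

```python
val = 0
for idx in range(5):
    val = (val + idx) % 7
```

Let's trace through this code step by step.

Initialize: val = 0
Entering loop: for idx in range(5):

After execution: val = 3
3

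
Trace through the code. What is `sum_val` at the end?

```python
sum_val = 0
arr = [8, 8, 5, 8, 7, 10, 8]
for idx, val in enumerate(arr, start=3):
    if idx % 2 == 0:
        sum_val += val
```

Let's trace through this code step by step.

Initialize: sum_val = 0
Initialize: arr = [8, 8, 5, 8, 7, 10, 8]
Entering loop: for idx, val in enumerate(arr, start=3):

After execution: sum_val = 26
26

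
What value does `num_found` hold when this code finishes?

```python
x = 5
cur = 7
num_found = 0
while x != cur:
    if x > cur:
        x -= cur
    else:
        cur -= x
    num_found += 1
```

Let's trace through this code step by step.

Initialize: x = 5
Initialize: cur = 7
Initialize: num_found = 0
Entering loop: while x != cur:

After execution: num_found = 4
4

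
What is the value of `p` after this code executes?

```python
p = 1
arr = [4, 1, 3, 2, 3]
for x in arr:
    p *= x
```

Let's trace through this code step by step.

Initialize: p = 1
Initialize: arr = [4, 1, 3, 2, 3]
Entering loop: for x in arr:

After execution: p = 72
72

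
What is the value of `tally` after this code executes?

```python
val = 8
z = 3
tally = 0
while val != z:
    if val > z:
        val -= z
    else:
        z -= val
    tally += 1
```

Let's trace through this code step by step.

Initialize: val = 8
Initialize: z = 3
Initialize: tally = 0
Entering loop: while val != z:

After execution: tally = 4
4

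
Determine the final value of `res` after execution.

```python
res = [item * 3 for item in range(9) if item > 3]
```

Let's trace through this code step by step.

Initialize: res = [item * 3 for item in range(9) if item > 3]

After execution: res = [12, 15, 18, 21, 24]
[12, 15, 18, 21, 24]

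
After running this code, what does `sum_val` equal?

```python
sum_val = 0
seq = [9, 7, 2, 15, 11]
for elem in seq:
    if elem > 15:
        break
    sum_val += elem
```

Let's trace through this code step by step.

Initialize: sum_val = 0
Initialize: seq = [9, 7, 2, 15, 11]
Entering loop: for elem in seq:

After execution: sum_val = 44
44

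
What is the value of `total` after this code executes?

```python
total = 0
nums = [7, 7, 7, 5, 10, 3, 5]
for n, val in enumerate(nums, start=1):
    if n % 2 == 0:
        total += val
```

Let's trace through this code step by step.

Initialize: total = 0
Initialize: nums = [7, 7, 7, 5, 10, 3, 5]
Entering loop: for n, val in enumerate(nums, start=1):

After execution: total = 15
15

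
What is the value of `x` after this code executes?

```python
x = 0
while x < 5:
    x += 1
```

Let's trace through this code step by step.

Initialize: x = 0
Entering loop: while x < 5:

After execution: x = 5
5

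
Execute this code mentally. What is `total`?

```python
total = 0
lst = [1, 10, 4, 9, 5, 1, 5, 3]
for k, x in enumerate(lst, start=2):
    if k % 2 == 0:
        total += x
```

Let's trace through this code step by step.

Initialize: total = 0
Initialize: lst = [1, 10, 4, 9, 5, 1, 5, 3]
Entering loop: for k, x in enumerate(lst, start=2):

After execution: total = 15
15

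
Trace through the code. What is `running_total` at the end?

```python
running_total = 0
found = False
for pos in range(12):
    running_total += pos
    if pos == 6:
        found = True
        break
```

Let's trace through this code step by step.

Initialize: running_total = 0
Initialize: found = False
Entering loop: for pos in range(12):

After execution: running_total = 21
21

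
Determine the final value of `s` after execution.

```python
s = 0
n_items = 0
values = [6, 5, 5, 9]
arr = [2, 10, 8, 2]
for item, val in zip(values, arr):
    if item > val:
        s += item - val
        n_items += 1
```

Let's trace through this code step by step.

Initialize: s = 0
Initialize: n_items = 0
Initialize: values = [6, 5, 5, 9]
Initialize: arr = [2, 10, 8, 2]
Entering loop: for item, val in zip(values, arr):

After execution: s = 11
11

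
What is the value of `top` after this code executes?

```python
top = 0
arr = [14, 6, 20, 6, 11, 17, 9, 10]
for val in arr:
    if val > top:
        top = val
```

Let's trace through this code step by step.

Initialize: top = 0
Initialize: arr = [14, 6, 20, 6, 11, 17, 9, 10]
Entering loop: for val in arr:

After execution: top = 20
20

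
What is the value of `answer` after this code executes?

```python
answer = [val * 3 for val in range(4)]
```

Let's trace through this code step by step.

Initialize: answer = [val * 3 for val in range(4)]

After execution: answer = [0, 3, 6, 9]
[0, 3, 6, 9]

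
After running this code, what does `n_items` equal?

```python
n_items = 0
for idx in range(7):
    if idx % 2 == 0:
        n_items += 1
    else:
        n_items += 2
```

Let's trace through this code step by step.

Initialize: n_items = 0
Entering loop: for idx in range(7):

After execution: n_items = 10
10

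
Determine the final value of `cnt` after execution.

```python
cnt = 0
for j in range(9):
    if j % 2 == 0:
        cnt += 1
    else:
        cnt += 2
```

Let's trace through this code step by step.

Initialize: cnt = 0
Entering loop: for j in range(9):

After execution: cnt = 13
13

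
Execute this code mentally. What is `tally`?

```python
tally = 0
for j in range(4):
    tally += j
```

Let's trace through this code step by step.

Initialize: tally = 0
Entering loop: for j in range(4):

After execution: tally = 6
6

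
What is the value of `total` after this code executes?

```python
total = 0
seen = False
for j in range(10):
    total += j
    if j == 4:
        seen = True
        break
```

Let's trace through this code step by step.

Initialize: total = 0
Initialize: seen = False
Entering loop: for j in range(10):

After execution: total = 10
10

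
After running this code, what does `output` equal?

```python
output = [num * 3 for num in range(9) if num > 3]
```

Let's trace through this code step by step.

Initialize: output = [num * 3 for num in range(9) if num > 3]

After execution: output = [12, 15, 18, 21, 24]
[12, 15, 18, 21, 24]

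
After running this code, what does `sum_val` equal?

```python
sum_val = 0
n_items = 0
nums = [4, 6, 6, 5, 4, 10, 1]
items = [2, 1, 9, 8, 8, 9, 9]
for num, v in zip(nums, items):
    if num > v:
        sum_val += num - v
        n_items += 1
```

Let's trace through this code step by step.

Initialize: sum_val = 0
Initialize: n_items = 0
Initialize: nums = [4, 6, 6, 5, 4, 10, 1]
Initialize: items = [2, 1, 9, 8, 8, 9, 9]
Entering loop: for num, v in zip(nums, items):

After execution: sum_val = 8
8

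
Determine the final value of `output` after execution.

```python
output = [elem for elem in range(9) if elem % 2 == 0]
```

Let's trace through this code step by step.

Initialize: output = [elem for elem in range(9) if elem % 2 == 0]

After execution: output = [0, 2, 4, 6, 8]
[0, 2, 4, 6, 8]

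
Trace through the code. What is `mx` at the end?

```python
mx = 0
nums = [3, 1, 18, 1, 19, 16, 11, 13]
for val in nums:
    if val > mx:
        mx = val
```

Let's trace through this code step by step.

Initialize: mx = 0
Initialize: nums = [3, 1, 18, 1, 19, 16, 11, 13]
Entering loop: for val in nums:

After execution: mx = 19
19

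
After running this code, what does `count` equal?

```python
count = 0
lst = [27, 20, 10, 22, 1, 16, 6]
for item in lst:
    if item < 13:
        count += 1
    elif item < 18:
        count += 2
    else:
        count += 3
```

Let's trace through this code step by step.

Initialize: count = 0
Initialize: lst = [27, 20, 10, 22, 1, 16, 6]
Entering loop: for item in lst:

After execution: count = 14
14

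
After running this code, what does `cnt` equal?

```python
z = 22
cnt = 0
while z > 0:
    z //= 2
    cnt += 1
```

Let's trace through this code step by step.

Initialize: z = 22
Initialize: cnt = 0
Entering loop: while z > 0:

After execution: cnt = 5
5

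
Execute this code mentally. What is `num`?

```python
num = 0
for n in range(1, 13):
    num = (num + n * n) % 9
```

Let's trace through this code step by step.

Initialize: num = 0
Entering loop: for n in range(1, 13):

After execution: num = 2
2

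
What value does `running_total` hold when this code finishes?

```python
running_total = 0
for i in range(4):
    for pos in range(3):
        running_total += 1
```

Let's trace through this code step by step.

Initialize: running_total = 0
Entering loop: for i in range(4):

After execution: running_total = 12
12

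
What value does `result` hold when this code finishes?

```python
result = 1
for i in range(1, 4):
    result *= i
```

Let's trace through this code step by step.

Initialize: result = 1
Entering loop: for i in range(1, 4):

After execution: result = 6
6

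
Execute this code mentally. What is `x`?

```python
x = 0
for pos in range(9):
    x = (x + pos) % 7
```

Let's trace through this code step by step.

Initialize: x = 0
Entering loop: for pos in range(9):

After execution: x = 1
1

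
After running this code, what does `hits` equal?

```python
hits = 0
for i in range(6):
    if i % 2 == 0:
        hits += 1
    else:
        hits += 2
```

Let's trace through this code step by step.

Initialize: hits = 0
Entering loop: for i in range(6):

After execution: hits = 9
9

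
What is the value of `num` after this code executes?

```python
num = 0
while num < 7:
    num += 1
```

Let's trace through this code step by step.

Initialize: num = 0
Entering loop: while num < 7:

After execution: num = 7
7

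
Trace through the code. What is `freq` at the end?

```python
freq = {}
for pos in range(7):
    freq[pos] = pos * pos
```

Let's trace through this code step by step.

Initialize: freq = {}
Entering loop: for pos in range(7):

After execution: freq = {0: 0, 1: 1, 2: 4, 3: 9, 4: 16, 5: 25, 6: 36}
{0: 0, 1: 1, 2: 4, 3: 9, 4: 16, 5: 25, 6: 36}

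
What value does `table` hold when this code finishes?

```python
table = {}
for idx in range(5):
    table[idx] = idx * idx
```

Let's trace through this code step by step.

Initialize: table = {}
Entering loop: for idx in range(5):

After execution: table = {0: 0, 1: 1, 2: 4, 3: 9, 4: 16}
{0: 0, 1: 1, 2: 4, 3: 9, 4: 16}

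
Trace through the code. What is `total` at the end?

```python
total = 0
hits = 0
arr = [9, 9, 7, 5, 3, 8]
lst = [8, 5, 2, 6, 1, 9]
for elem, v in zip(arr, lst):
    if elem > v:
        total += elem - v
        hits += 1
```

Let's trace through this code step by step.

Initialize: total = 0
Initialize: hits = 0
Initialize: arr = [9, 9, 7, 5, 3, 8]
Initialize: lst = [8, 5, 2, 6, 1, 9]
Entering loop: for elem, v in zip(arr, lst):

After execution: total = 12
12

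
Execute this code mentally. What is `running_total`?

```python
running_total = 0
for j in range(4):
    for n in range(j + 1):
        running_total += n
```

Let's trace through this code step by step.

Initialize: running_total = 0
Entering loop: for j in range(4):

After execution: running_total = 10
10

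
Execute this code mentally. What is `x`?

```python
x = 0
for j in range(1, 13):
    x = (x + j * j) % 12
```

Let's trace through this code step by step.

Initialize: x = 0
Entering loop: for j in range(1, 13):

After execution: x = 2
2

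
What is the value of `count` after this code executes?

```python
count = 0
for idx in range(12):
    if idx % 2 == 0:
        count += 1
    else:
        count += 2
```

Let's trace through this code step by step.

Initialize: count = 0
Entering loop: for idx in range(12):

After execution: count = 18
18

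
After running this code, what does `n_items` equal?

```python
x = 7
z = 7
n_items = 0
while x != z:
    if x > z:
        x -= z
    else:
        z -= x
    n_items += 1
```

Let's trace through this code step by step.

Initialize: x = 7
Initialize: z = 7
Initialize: n_items = 0
Entering loop: while x != z:

After execution: n_items = 0
0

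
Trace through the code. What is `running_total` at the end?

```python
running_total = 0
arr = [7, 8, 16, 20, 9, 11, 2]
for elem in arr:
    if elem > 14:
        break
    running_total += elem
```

Let's trace through this code step by step.

Initialize: running_total = 0
Initialize: arr = [7, 8, 16, 20, 9, 11, 2]
Entering loop: for elem in arr:

After execution: running_total = 15
15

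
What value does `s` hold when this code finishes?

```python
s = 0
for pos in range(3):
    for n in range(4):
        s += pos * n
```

Let's trace through this code step by step.

Initialize: s = 0
Entering loop: for pos in range(3):

After execution: s = 18
18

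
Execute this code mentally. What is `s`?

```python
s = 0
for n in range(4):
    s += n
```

Let's trace through this code step by step.

Initialize: s = 0
Entering loop: for n in range(4):

After execution: s = 6
6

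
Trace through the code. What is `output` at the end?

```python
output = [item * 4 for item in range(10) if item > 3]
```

Let's trace through this code step by step.

Initialize: output = [item * 4 for item in range(10) if item > 3]

After execution: output = [16, 20, 24, 28, 32, 36]
[16, 20, 24, 28, 32, 36]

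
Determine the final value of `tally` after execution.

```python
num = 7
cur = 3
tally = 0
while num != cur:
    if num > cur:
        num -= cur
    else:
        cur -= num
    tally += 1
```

Let's trace through this code step by step.

Initialize: num = 7
Initialize: cur = 3
Initialize: tally = 0
Entering loop: while num != cur:

After execution: tally = 4
4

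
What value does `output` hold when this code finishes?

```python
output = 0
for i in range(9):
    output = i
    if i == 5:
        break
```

Let's trace through this code step by step.

Initialize: output = 0
Entering loop: for i in range(9):

After execution: output = 5
5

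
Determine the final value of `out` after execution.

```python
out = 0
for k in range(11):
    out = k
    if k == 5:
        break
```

Let's trace through this code step by step.

Initialize: out = 0
Entering loop: for k in range(11):

After execution: out = 5
5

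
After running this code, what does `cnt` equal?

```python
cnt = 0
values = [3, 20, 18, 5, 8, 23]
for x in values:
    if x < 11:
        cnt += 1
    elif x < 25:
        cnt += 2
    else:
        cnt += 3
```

Let's trace through this code step by step.

Initialize: cnt = 0
Initialize: values = [3, 20, 18, 5, 8, 23]
Entering loop: for x in values:

After execution: cnt = 9
9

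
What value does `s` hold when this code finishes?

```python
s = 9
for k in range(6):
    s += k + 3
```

Let's trace through this code step by step.

Initialize: s = 9
Entering loop: for k in range(6):

After execution: s = 42
42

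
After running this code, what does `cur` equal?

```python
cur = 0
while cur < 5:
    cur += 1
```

Let's trace through this code step by step.

Initialize: cur = 0
Entering loop: while cur < 5:

After execution: cur = 5
5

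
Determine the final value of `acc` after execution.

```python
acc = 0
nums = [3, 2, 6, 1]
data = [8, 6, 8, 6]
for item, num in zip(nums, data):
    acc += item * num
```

Let's trace through this code step by step.

Initialize: acc = 0
Initialize: nums = [3, 2, 6, 1]
Initialize: data = [8, 6, 8, 6]
Entering loop: for item, num in zip(nums, data):

After execution: acc = 90
90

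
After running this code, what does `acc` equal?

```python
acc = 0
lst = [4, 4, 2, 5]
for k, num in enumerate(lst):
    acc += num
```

Let's trace through this code step by step.

Initialize: acc = 0
Initialize: lst = [4, 4, 2, 5]
Entering loop: for k, num in enumerate(lst):

After execution: acc = 15
15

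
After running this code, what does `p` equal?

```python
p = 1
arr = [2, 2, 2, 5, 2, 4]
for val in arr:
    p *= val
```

Let's trace through this code step by step.

Initialize: p = 1
Initialize: arr = [2, 2, 2, 5, 2, 4]
Entering loop: for val in arr:

After execution: p = 320
320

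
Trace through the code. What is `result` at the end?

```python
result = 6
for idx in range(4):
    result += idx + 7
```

Let's trace through this code step by step.

Initialize: result = 6
Entering loop: for idx in range(4):

After execution: result = 40
40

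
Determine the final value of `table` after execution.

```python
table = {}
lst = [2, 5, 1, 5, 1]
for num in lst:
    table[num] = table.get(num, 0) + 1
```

Let's trace through this code step by step.

Initialize: table = {}
Initialize: lst = [2, 5, 1, 5, 1]
Entering loop: for num in lst:

After execution: table = {2: 1, 5: 2, 1: 2}
{2: 1, 5: 2, 1: 2}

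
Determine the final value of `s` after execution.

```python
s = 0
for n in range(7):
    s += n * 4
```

Let's trace through this code step by step.

Initialize: s = 0
Entering loop: for n in range(7):

After execution: s = 84
84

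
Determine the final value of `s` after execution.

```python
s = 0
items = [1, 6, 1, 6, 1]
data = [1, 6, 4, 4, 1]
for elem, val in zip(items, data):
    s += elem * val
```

Let's trace through this code step by step.

Initialize: s = 0
Initialize: items = [1, 6, 1, 6, 1]
Initialize: data = [1, 6, 4, 4, 1]
Entering loop: for elem, val in zip(items, data):

After execution: s = 66
66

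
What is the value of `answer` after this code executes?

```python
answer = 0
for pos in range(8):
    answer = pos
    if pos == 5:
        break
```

Let's trace through this code step by step.

Initialize: answer = 0
Entering loop: for pos in range(8):

After execution: answer = 5
5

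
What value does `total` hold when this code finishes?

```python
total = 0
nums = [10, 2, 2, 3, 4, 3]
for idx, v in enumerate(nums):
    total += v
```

Let's trace through this code step by step.

Initialize: total = 0
Initialize: nums = [10, 2, 2, 3, 4, 3]
Entering loop: for idx, v in enumerate(nums):

After execution: total = 24
24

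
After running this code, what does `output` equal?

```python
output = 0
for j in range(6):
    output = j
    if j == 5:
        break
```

Let's trace through this code step by step.

Initialize: output = 0
Entering loop: for j in range(6):

After execution: output = 5
5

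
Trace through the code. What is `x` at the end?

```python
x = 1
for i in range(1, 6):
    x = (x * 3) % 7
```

Let's trace through this code step by step.

Initialize: x = 1
Entering loop: for i in range(1, 6):

After execution: x = 5
5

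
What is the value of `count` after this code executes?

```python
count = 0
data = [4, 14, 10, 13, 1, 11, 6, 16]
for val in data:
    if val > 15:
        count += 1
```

Let's trace through this code step by step.

Initialize: count = 0
Initialize: data = [4, 14, 10, 13, 1, 11, 6, 16]
Entering loop: for val in data:

After execution: count = 1
1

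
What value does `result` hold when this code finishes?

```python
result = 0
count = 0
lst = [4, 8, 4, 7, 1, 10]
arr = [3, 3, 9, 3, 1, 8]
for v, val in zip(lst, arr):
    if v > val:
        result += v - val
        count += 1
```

Let's trace through this code step by step.

Initialize: result = 0
Initialize: count = 0
Initialize: lst = [4, 8, 4, 7, 1, 10]
Initialize: arr = [3, 3, 9, 3, 1, 8]
Entering loop: for v, val in zip(lst, arr):

After execution: result = 12
12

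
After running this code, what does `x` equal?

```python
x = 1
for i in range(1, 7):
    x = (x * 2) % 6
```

Let's trace through this code step by step.

Initialize: x = 1
Entering loop: for i in range(1, 7):

After execution: x = 4
4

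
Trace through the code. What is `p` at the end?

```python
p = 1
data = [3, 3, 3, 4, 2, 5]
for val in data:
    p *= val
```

Let's trace through this code step by step.

Initialize: p = 1
Initialize: data = [3, 3, 3, 4, 2, 5]
Entering loop: for val in data:

After execution: p = 1080
1080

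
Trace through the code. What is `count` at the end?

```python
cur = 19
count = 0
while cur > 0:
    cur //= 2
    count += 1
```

Let's trace through this code step by step.

Initialize: cur = 19
Initialize: count = 0
Entering loop: while cur > 0:

After execution: count = 5
5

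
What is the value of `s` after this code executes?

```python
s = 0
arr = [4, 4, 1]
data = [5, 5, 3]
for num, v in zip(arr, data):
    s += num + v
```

Let's trace through this code step by step.

Initialize: s = 0
Initialize: arr = [4, 4, 1]
Initialize: data = [5, 5, 3]
Entering loop: for num, v in zip(arr, data):

After execution: s = 22
22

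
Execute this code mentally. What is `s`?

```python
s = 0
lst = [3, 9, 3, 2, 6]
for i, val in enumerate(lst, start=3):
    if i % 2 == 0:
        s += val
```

Let's trace through this code step by step.

Initialize: s = 0
Initialize: lst = [3, 9, 3, 2, 6]
Entering loop: for i, val in enumerate(lst, start=3):

After execution: s = 11
11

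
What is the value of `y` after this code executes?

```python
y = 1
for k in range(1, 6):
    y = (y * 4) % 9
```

Let's trace through this code step by step.

Initialize: y = 1
Entering loop: for k in range(1, 6):

After execution: y = 7
7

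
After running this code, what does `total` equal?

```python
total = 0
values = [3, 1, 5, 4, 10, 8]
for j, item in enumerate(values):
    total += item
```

Let's trace through this code step by step.

Initialize: total = 0
Initialize: values = [3, 1, 5, 4, 10, 8]
Entering loop: for j, item in enumerate(values):

After execution: total = 31
31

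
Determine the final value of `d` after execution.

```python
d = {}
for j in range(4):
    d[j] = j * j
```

Let's trace through this code step by step.

Initialize: d = {}
Entering loop: for j in range(4):

After execution: d = {0: 0, 1: 1, 2: 4, 3: 9}
{0: 0, 1: 1, 2: 4, 3: 9}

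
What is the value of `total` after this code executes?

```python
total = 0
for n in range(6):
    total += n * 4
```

Let's trace through this code step by step.

Initialize: total = 0
Entering loop: for n in range(6):

After execution: total = 60
60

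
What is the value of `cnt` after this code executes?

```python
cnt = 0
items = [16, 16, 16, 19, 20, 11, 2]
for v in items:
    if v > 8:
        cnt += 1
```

Let's trace through this code step by step.

Initialize: cnt = 0
Initialize: items = [16, 16, 16, 19, 20, 11, 2]
Entering loop: for v in items:

After execution: cnt = 6
6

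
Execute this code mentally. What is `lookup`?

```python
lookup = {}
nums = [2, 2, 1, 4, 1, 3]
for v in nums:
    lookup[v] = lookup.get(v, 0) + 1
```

Let's trace through this code step by step.

Initialize: lookup = {}
Initialize: nums = [2, 2, 1, 4, 1, 3]
Entering loop: for v in nums:

After execution: lookup = {2: 2, 1: 2, 4: 1, 3: 1}
{2: 2, 1: 2, 4: 1, 3: 1}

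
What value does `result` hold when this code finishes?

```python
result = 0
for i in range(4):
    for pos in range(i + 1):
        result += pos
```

Let's trace through this code step by step.

Initialize: result = 0
Entering loop: for i in range(4):

After execution: result = 10
10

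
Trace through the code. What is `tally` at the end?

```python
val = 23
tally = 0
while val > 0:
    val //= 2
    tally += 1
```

Let's trace through this code step by step.

Initialize: val = 23
Initialize: tally = 0
Entering loop: while val > 0:

After execution: tally = 5
5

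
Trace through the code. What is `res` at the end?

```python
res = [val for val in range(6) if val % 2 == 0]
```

Let's trace through this code step by step.

Initialize: res = [val for val in range(6) if val % 2 == 0]

After execution: res = [0, 2, 4]
[0, 2, 4]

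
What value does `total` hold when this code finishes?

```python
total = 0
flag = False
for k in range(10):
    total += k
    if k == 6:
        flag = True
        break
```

Let's trace through this code step by step.

Initialize: total = 0
Initialize: flag = False
Entering loop: for k in range(10):

After execution: total = 21
21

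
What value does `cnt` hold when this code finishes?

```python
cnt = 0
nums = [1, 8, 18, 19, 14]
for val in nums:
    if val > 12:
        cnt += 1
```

Let's trace through this code step by step.

Initialize: cnt = 0
Initialize: nums = [1, 8, 18, 19, 14]
Entering loop: for val in nums:

After execution: cnt = 3
3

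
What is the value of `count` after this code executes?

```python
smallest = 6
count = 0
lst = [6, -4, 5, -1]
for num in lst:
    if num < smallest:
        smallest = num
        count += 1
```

Let's trace through this code step by step.

Initialize: smallest = 6
Initialize: count = 0
Initialize: lst = [6, -4, 5, -1]
Entering loop: for num in lst:

After execution: count = 1
1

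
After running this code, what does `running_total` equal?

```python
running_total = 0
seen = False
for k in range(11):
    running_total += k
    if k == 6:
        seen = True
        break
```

Let's trace through this code step by step.

Initialize: running_total = 0
Initialize: seen = False
Entering loop: for k in range(11):

After execution: running_total = 21
21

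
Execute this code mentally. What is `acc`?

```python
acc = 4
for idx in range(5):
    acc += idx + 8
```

Let's trace through this code step by step.

Initialize: acc = 4
Entering loop: for idx in range(5):

After execution: acc = 54
54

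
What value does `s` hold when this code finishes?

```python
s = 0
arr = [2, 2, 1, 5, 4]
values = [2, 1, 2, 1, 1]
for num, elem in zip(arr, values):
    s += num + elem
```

Let's trace through this code step by step.

Initialize: s = 0
Initialize: arr = [2, 2, 1, 5, 4]
Initialize: values = [2, 1, 2, 1, 1]
Entering loop: for num, elem in zip(arr, values):

After execution: s = 21
21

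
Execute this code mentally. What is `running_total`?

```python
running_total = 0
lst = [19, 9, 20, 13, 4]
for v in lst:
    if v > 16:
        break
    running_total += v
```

Let's trace through this code step by step.

Initialize: running_total = 0
Initialize: lst = [19, 9, 20, 13, 4]
Entering loop: for v in lst:

After execution: running_total = 0
0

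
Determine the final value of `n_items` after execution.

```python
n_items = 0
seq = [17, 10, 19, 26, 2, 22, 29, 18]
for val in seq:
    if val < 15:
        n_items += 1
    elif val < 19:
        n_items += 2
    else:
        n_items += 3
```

Let's trace through this code step by step.

Initialize: n_items = 0
Initialize: seq = [17, 10, 19, 26, 2, 22, 29, 18]
Entering loop: for val in seq:

After execution: n_items = 18
18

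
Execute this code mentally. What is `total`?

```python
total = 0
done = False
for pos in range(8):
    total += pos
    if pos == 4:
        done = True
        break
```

Let's trace through this code step by step.

Initialize: total = 0
Initialize: done = False
Entering loop: for pos in range(8):

After execution: total = 10
10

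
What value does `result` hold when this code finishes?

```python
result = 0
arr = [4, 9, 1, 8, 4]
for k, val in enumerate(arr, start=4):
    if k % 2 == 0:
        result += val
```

Let's trace through this code step by step.

Initialize: result = 0
Initialize: arr = [4, 9, 1, 8, 4]
Entering loop: for k, val in enumerate(arr, start=4):

After execution: result = 9
9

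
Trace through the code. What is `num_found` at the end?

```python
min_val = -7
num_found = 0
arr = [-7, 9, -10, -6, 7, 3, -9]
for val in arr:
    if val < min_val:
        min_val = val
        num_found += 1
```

Let's trace through this code step by step.

Initialize: min_val = -7
Initialize: num_found = 0
Initialize: arr = [-7, 9, -10, -6, 7, 3, -9]
Entering loop: for val in arr:

After execution: num_found = 1
1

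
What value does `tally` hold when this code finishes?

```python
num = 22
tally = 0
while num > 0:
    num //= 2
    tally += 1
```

Let's trace through this code step by step.

Initialize: num = 22
Initialize: tally = 0
Entering loop: while num > 0:

After execution: tally = 5
5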